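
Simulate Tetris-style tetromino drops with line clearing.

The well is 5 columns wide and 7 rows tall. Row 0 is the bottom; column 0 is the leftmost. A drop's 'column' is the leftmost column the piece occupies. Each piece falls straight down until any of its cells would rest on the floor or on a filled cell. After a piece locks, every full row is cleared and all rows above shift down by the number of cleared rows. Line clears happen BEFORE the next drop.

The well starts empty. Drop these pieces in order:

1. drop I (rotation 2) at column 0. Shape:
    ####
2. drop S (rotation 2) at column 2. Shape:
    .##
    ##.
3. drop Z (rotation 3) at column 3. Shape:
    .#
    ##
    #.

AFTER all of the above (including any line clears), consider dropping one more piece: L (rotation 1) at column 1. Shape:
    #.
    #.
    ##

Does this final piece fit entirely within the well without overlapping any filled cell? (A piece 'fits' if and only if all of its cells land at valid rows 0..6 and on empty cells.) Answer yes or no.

Drop 1: I rot2 at col 0 lands with bottom-row=0; cleared 0 line(s) (total 0); column heights now [1 1 1 1 0], max=1
Drop 2: S rot2 at col 2 lands with bottom-row=1; cleared 0 line(s) (total 0); column heights now [1 1 2 3 3], max=3
Drop 3: Z rot3 at col 3 lands with bottom-row=3; cleared 0 line(s) (total 0); column heights now [1 1 2 5 6], max=6
Test piece L rot1 at col 1 (width 2): heights before test = [1 1 2 5 6]; fits = True

Answer: yes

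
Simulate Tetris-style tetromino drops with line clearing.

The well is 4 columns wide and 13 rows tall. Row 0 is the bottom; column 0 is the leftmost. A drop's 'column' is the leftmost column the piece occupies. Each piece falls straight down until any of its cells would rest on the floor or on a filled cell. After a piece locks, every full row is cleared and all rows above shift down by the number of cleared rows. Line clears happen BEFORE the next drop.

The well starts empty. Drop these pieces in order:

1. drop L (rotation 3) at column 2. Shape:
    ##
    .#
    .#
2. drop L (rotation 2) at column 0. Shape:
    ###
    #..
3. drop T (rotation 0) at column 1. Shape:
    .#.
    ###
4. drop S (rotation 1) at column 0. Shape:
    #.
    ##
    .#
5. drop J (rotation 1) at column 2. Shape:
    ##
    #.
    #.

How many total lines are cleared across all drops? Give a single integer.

Drop 1: L rot3 at col 2 lands with bottom-row=0; cleared 0 line(s) (total 0); column heights now [0 0 3 3], max=3
Drop 2: L rot2 at col 0 lands with bottom-row=2; cleared 0 line(s) (total 0); column heights now [4 4 4 3], max=4
Drop 3: T rot0 at col 1 lands with bottom-row=4; cleared 0 line(s) (total 0); column heights now [4 5 6 5], max=6
Drop 4: S rot1 at col 0 lands with bottom-row=5; cleared 0 line(s) (total 0); column heights now [8 7 6 5], max=8
Drop 5: J rot1 at col 2 lands with bottom-row=6; cleared 0 line(s) (total 0); column heights now [8 7 9 9], max=9

Answer: 0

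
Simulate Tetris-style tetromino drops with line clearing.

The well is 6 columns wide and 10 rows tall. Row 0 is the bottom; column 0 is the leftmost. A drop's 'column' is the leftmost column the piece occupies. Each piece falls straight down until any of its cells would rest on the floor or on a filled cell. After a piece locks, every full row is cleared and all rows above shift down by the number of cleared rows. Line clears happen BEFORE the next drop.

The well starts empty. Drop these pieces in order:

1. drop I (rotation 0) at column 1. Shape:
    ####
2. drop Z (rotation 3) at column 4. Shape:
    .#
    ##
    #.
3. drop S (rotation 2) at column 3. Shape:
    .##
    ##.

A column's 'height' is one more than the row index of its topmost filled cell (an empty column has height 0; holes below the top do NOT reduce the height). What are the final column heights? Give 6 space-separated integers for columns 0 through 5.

Drop 1: I rot0 at col 1 lands with bottom-row=0; cleared 0 line(s) (total 0); column heights now [0 1 1 1 1 0], max=1
Drop 2: Z rot3 at col 4 lands with bottom-row=1; cleared 0 line(s) (total 0); column heights now [0 1 1 1 3 4], max=4
Drop 3: S rot2 at col 3 lands with bottom-row=3; cleared 0 line(s) (total 0); column heights now [0 1 1 4 5 5], max=5

Answer: 0 1 1 4 5 5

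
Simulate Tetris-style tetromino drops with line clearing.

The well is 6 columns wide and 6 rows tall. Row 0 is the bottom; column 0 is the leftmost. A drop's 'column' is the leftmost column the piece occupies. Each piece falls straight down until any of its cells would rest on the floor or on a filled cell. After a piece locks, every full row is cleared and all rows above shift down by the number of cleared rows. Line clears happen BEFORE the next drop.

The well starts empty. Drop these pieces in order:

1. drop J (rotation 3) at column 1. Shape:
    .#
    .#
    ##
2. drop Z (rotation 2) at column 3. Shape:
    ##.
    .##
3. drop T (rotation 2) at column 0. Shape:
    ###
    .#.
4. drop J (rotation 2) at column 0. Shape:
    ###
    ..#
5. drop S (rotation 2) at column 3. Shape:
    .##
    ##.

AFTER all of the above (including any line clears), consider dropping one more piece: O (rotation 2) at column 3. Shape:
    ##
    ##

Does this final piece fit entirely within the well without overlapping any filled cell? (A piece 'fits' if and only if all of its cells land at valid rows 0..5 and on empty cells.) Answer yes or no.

Answer: yes

Derivation:
Drop 1: J rot3 at col 1 lands with bottom-row=0; cleared 0 line(s) (total 0); column heights now [0 1 3 0 0 0], max=3
Drop 2: Z rot2 at col 3 lands with bottom-row=0; cleared 0 line(s) (total 0); column heights now [0 1 3 2 2 1], max=3
Drop 3: T rot2 at col 0 lands with bottom-row=2; cleared 0 line(s) (total 0); column heights now [4 4 4 2 2 1], max=4
Drop 4: J rot2 at col 0 lands with bottom-row=4; cleared 0 line(s) (total 0); column heights now [6 6 6 2 2 1], max=6
Drop 5: S rot2 at col 3 lands with bottom-row=2; cleared 0 line(s) (total 0); column heights now [6 6 6 3 4 4], max=6
Test piece O rot2 at col 3 (width 2): heights before test = [6 6 6 3 4 4]; fits = True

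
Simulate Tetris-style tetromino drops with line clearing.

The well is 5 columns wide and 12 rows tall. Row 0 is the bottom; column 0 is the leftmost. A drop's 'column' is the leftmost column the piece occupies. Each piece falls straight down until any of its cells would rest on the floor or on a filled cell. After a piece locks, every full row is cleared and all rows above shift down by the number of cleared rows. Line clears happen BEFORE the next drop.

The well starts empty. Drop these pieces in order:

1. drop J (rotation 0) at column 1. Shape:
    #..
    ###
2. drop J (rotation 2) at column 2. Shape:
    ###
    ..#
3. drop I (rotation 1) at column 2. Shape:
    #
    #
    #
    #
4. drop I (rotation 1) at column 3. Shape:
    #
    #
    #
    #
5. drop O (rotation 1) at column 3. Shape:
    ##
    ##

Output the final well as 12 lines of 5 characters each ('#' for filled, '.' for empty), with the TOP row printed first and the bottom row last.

Answer: .....
.....
.....
.....
...##
...##
..##.
..##.
..##.
..##.
.####
.####

Derivation:
Drop 1: J rot0 at col 1 lands with bottom-row=0; cleared 0 line(s) (total 0); column heights now [0 2 1 1 0], max=2
Drop 2: J rot2 at col 2 lands with bottom-row=0; cleared 0 line(s) (total 0); column heights now [0 2 2 2 2], max=2
Drop 3: I rot1 at col 2 lands with bottom-row=2; cleared 0 line(s) (total 0); column heights now [0 2 6 2 2], max=6
Drop 4: I rot1 at col 3 lands with bottom-row=2; cleared 0 line(s) (total 0); column heights now [0 2 6 6 2], max=6
Drop 5: O rot1 at col 3 lands with bottom-row=6; cleared 0 line(s) (total 0); column heights now [0 2 6 8 8], max=8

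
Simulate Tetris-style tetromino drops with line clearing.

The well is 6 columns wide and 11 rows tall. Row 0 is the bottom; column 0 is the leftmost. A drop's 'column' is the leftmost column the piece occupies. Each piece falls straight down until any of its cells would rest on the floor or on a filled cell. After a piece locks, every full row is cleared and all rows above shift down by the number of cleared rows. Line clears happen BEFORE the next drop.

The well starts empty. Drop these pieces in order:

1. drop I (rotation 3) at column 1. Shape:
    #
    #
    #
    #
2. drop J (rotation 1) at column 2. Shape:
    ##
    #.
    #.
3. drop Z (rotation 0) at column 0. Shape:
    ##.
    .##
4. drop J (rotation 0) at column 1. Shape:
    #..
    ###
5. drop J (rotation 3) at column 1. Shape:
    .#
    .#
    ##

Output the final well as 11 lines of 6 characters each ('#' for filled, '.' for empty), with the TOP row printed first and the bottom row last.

Answer: ..#...
..#...
.##...
.#....
.###..
##....
.##...
.#....
.###..
.##...
.##...

Derivation:
Drop 1: I rot3 at col 1 lands with bottom-row=0; cleared 0 line(s) (total 0); column heights now [0 4 0 0 0 0], max=4
Drop 2: J rot1 at col 2 lands with bottom-row=0; cleared 0 line(s) (total 0); column heights now [0 4 3 3 0 0], max=4
Drop 3: Z rot0 at col 0 lands with bottom-row=4; cleared 0 line(s) (total 0); column heights now [6 6 5 3 0 0], max=6
Drop 4: J rot0 at col 1 lands with bottom-row=6; cleared 0 line(s) (total 0); column heights now [6 8 7 7 0 0], max=8
Drop 5: J rot3 at col 1 lands with bottom-row=8; cleared 0 line(s) (total 0); column heights now [6 9 11 7 0 0], max=11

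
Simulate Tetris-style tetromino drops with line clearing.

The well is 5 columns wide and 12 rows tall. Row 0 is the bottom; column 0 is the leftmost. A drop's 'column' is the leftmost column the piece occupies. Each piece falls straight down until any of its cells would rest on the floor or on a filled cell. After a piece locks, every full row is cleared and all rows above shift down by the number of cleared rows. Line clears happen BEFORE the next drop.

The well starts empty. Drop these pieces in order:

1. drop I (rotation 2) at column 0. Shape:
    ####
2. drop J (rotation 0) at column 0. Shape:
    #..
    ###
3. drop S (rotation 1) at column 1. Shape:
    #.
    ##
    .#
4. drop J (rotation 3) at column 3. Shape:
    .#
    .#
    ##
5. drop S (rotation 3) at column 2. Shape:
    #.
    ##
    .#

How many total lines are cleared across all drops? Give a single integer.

Drop 1: I rot2 at col 0 lands with bottom-row=0; cleared 0 line(s) (total 0); column heights now [1 1 1 1 0], max=1
Drop 2: J rot0 at col 0 lands with bottom-row=1; cleared 0 line(s) (total 0); column heights now [3 2 2 1 0], max=3
Drop 3: S rot1 at col 1 lands with bottom-row=2; cleared 0 line(s) (total 0); column heights now [3 5 4 1 0], max=5
Drop 4: J rot3 at col 3 lands with bottom-row=1; cleared 1 line(s) (total 1); column heights now [2 4 3 1 3], max=4
Drop 5: S rot3 at col 2 lands with bottom-row=2; cleared 0 line(s) (total 1); column heights now [2 4 5 4 3], max=5

Answer: 1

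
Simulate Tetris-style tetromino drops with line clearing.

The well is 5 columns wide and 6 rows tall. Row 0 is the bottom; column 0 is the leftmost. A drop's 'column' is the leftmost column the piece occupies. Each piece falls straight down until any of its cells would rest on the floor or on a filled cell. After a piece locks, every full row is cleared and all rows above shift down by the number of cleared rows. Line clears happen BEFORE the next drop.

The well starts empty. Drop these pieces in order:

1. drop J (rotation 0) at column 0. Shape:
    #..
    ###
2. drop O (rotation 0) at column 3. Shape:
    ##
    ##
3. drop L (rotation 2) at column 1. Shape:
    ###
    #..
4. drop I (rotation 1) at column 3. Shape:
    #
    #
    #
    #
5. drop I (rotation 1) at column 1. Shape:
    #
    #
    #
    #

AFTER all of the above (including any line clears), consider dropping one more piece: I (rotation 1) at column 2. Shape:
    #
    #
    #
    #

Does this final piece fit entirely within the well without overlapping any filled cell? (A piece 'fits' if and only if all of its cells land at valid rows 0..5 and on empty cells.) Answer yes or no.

Answer: yes

Derivation:
Drop 1: J rot0 at col 0 lands with bottom-row=0; cleared 0 line(s) (total 0); column heights now [2 1 1 0 0], max=2
Drop 2: O rot0 at col 3 lands with bottom-row=0; cleared 1 line(s) (total 1); column heights now [1 0 0 1 1], max=1
Drop 3: L rot2 at col 1 lands with bottom-row=0; cleared 0 line(s) (total 1); column heights now [1 2 2 2 1], max=2
Drop 4: I rot1 at col 3 lands with bottom-row=2; cleared 0 line(s) (total 1); column heights now [1 2 2 6 1], max=6
Drop 5: I rot1 at col 1 lands with bottom-row=2; cleared 0 line(s) (total 1); column heights now [1 6 2 6 1], max=6
Test piece I rot1 at col 2 (width 1): heights before test = [1 6 2 6 1]; fits = True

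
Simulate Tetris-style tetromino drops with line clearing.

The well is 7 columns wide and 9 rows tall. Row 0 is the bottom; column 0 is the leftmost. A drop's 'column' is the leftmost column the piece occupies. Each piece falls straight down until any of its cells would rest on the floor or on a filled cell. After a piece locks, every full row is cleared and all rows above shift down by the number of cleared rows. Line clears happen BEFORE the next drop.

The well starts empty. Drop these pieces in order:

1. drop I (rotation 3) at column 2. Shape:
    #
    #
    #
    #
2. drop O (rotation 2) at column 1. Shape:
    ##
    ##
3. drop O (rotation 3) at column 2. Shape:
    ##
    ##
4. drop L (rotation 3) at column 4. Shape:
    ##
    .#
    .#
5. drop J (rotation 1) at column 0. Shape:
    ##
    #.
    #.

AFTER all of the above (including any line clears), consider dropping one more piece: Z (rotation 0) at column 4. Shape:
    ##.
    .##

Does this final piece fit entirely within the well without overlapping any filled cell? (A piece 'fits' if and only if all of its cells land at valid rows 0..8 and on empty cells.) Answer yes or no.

Answer: yes

Derivation:
Drop 1: I rot3 at col 2 lands with bottom-row=0; cleared 0 line(s) (total 0); column heights now [0 0 4 0 0 0 0], max=4
Drop 2: O rot2 at col 1 lands with bottom-row=4; cleared 0 line(s) (total 0); column heights now [0 6 6 0 0 0 0], max=6
Drop 3: O rot3 at col 2 lands with bottom-row=6; cleared 0 line(s) (total 0); column heights now [0 6 8 8 0 0 0], max=8
Drop 4: L rot3 at col 4 lands with bottom-row=0; cleared 0 line(s) (total 0); column heights now [0 6 8 8 3 3 0], max=8
Drop 5: J rot1 at col 0 lands with bottom-row=4; cleared 0 line(s) (total 0); column heights now [7 7 8 8 3 3 0], max=8
Test piece Z rot0 at col 4 (width 3): heights before test = [7 7 8 8 3 3 0]; fits = True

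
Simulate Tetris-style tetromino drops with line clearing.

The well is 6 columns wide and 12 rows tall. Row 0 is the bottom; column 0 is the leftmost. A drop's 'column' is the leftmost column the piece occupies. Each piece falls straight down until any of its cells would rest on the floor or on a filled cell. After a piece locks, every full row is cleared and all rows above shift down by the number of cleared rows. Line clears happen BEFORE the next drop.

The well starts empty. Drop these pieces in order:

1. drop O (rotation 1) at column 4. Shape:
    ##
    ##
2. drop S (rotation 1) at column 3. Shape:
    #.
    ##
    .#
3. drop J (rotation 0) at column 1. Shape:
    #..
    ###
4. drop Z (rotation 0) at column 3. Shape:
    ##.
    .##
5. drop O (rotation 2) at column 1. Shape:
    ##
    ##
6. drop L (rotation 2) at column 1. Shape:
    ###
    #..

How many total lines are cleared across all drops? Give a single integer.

Answer: 0

Derivation:
Drop 1: O rot1 at col 4 lands with bottom-row=0; cleared 0 line(s) (total 0); column heights now [0 0 0 0 2 2], max=2
Drop 2: S rot1 at col 3 lands with bottom-row=2; cleared 0 line(s) (total 0); column heights now [0 0 0 5 4 2], max=5
Drop 3: J rot0 at col 1 lands with bottom-row=5; cleared 0 line(s) (total 0); column heights now [0 7 6 6 4 2], max=7
Drop 4: Z rot0 at col 3 lands with bottom-row=5; cleared 0 line(s) (total 0); column heights now [0 7 6 7 7 6], max=7
Drop 5: O rot2 at col 1 lands with bottom-row=7; cleared 0 line(s) (total 0); column heights now [0 9 9 7 7 6], max=9
Drop 6: L rot2 at col 1 lands with bottom-row=9; cleared 0 line(s) (total 0); column heights now [0 11 11 11 7 6], max=11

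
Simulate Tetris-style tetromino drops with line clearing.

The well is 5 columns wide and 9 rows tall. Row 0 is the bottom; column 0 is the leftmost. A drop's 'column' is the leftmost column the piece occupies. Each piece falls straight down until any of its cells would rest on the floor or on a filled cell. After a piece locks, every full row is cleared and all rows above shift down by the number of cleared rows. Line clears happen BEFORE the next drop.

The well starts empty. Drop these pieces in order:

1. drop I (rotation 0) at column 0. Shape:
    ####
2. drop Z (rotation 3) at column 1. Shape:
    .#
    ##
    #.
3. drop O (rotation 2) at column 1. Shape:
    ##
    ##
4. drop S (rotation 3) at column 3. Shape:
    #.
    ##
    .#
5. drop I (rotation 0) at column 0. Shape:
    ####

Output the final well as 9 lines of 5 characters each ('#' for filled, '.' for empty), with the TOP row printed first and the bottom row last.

Answer: .....
.....
.....
####.
.##..
.##..
..#..
.###.
.#.##

Derivation:
Drop 1: I rot0 at col 0 lands with bottom-row=0; cleared 0 line(s) (total 0); column heights now [1 1 1 1 0], max=1
Drop 2: Z rot3 at col 1 lands with bottom-row=1; cleared 0 line(s) (total 0); column heights now [1 3 4 1 0], max=4
Drop 3: O rot2 at col 1 lands with bottom-row=4; cleared 0 line(s) (total 0); column heights now [1 6 6 1 0], max=6
Drop 4: S rot3 at col 3 lands with bottom-row=0; cleared 1 line(s) (total 1); column heights now [0 5 5 2 1], max=5
Drop 5: I rot0 at col 0 lands with bottom-row=5; cleared 0 line(s) (total 1); column heights now [6 6 6 6 1], max=6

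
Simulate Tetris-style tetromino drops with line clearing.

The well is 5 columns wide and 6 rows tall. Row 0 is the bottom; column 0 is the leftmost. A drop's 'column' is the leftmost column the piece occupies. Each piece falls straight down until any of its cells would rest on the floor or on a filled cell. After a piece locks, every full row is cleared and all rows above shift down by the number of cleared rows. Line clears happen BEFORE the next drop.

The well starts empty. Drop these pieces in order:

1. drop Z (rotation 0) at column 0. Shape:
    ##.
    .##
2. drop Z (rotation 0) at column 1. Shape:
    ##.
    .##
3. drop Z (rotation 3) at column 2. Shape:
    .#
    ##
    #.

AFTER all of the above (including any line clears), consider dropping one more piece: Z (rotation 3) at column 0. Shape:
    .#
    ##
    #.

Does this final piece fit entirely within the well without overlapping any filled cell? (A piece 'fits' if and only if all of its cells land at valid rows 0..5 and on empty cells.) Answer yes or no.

Drop 1: Z rot0 at col 0 lands with bottom-row=0; cleared 0 line(s) (total 0); column heights now [2 2 1 0 0], max=2
Drop 2: Z rot0 at col 1 lands with bottom-row=1; cleared 0 line(s) (total 0); column heights now [2 3 3 2 0], max=3
Drop 3: Z rot3 at col 2 lands with bottom-row=3; cleared 0 line(s) (total 0); column heights now [2 3 5 6 0], max=6
Test piece Z rot3 at col 0 (width 2): heights before test = [2 3 5 6 0]; fits = True

Answer: yes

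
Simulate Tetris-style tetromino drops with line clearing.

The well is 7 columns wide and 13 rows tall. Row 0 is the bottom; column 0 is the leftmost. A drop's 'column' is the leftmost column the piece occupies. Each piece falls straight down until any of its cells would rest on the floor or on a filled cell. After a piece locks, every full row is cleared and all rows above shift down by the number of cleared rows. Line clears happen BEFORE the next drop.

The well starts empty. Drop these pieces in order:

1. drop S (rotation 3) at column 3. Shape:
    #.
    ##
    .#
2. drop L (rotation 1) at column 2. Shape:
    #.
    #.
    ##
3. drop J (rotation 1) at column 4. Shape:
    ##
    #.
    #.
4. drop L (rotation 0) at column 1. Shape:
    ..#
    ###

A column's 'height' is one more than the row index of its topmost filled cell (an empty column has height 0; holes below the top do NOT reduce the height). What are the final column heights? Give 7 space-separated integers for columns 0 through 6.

Drop 1: S rot3 at col 3 lands with bottom-row=0; cleared 0 line(s) (total 0); column heights now [0 0 0 3 2 0 0], max=3
Drop 2: L rot1 at col 2 lands with bottom-row=3; cleared 0 line(s) (total 0); column heights now [0 0 6 4 2 0 0], max=6
Drop 3: J rot1 at col 4 lands with bottom-row=2; cleared 0 line(s) (total 0); column heights now [0 0 6 4 5 5 0], max=6
Drop 4: L rot0 at col 1 lands with bottom-row=6; cleared 0 line(s) (total 0); column heights now [0 7 7 8 5 5 0], max=8

Answer: 0 7 7 8 5 5 0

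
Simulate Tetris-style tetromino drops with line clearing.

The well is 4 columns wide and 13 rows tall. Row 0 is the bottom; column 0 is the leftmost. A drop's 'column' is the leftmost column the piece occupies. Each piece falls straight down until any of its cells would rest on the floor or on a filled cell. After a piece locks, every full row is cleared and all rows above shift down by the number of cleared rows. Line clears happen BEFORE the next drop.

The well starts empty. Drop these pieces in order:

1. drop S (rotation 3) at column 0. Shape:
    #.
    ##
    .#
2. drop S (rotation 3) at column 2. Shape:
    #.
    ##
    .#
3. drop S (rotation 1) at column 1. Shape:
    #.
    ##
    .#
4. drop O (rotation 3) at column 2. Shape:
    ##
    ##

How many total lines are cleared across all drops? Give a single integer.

Answer: 1

Derivation:
Drop 1: S rot3 at col 0 lands with bottom-row=0; cleared 0 line(s) (total 0); column heights now [3 2 0 0], max=3
Drop 2: S rot3 at col 2 lands with bottom-row=0; cleared 1 line(s) (total 1); column heights now [2 1 2 1], max=2
Drop 3: S rot1 at col 1 lands with bottom-row=2; cleared 0 line(s) (total 1); column heights now [2 5 4 1], max=5
Drop 4: O rot3 at col 2 lands with bottom-row=4; cleared 0 line(s) (total 1); column heights now [2 5 6 6], max=6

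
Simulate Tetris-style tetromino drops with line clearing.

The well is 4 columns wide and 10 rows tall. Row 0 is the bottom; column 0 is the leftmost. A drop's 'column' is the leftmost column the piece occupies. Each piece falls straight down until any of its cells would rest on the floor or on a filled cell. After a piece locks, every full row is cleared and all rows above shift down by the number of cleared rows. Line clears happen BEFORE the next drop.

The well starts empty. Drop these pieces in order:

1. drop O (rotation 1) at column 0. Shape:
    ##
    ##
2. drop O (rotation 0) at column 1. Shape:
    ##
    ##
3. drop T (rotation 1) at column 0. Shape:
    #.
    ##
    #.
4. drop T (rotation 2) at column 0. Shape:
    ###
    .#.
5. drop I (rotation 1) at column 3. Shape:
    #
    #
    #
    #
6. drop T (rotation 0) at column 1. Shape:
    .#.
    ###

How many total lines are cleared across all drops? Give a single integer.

Answer: 1

Derivation:
Drop 1: O rot1 at col 0 lands with bottom-row=0; cleared 0 line(s) (total 0); column heights now [2 2 0 0], max=2
Drop 2: O rot0 at col 1 lands with bottom-row=2; cleared 0 line(s) (total 0); column heights now [2 4 4 0], max=4
Drop 3: T rot1 at col 0 lands with bottom-row=3; cleared 0 line(s) (total 0); column heights now [6 5 4 0], max=6
Drop 4: T rot2 at col 0 lands with bottom-row=5; cleared 0 line(s) (total 0); column heights now [7 7 7 0], max=7
Drop 5: I rot1 at col 3 lands with bottom-row=0; cleared 1 line(s) (total 1); column heights now [6 6 6 3], max=6
Drop 6: T rot0 at col 1 lands with bottom-row=6; cleared 0 line(s) (total 1); column heights now [6 7 8 7], max=8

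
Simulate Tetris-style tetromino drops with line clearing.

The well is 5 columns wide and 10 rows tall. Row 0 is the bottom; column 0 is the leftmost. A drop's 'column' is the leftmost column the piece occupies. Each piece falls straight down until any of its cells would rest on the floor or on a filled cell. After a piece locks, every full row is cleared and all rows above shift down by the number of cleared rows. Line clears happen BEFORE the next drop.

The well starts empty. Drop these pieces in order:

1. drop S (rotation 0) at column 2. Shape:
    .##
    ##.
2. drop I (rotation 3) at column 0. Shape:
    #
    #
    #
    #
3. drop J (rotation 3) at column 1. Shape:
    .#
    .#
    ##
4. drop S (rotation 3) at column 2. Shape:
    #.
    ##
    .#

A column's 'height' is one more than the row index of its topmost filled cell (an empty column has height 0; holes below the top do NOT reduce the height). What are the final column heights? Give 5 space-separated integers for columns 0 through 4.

Answer: 3 0 5 4 0

Derivation:
Drop 1: S rot0 at col 2 lands with bottom-row=0; cleared 0 line(s) (total 0); column heights now [0 0 1 2 2], max=2
Drop 2: I rot3 at col 0 lands with bottom-row=0; cleared 0 line(s) (total 0); column heights now [4 0 1 2 2], max=4
Drop 3: J rot3 at col 1 lands with bottom-row=1; cleared 1 line(s) (total 1); column heights now [3 0 3 1 0], max=3
Drop 4: S rot3 at col 2 lands with bottom-row=2; cleared 0 line(s) (total 1); column heights now [3 0 5 4 0], max=5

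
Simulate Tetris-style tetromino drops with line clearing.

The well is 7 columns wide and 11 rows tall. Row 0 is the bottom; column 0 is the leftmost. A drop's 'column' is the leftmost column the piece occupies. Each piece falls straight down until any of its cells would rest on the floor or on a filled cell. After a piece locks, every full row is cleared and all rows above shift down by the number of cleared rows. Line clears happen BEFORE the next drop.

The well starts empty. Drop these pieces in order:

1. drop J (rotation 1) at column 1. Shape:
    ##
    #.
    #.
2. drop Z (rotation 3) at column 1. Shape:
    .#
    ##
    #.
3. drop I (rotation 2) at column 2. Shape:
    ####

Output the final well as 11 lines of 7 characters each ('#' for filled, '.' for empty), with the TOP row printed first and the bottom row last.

Drop 1: J rot1 at col 1 lands with bottom-row=0; cleared 0 line(s) (total 0); column heights now [0 3 3 0 0 0 0], max=3
Drop 2: Z rot3 at col 1 lands with bottom-row=3; cleared 0 line(s) (total 0); column heights now [0 5 6 0 0 0 0], max=6
Drop 3: I rot2 at col 2 lands with bottom-row=6; cleared 0 line(s) (total 0); column heights now [0 5 7 7 7 7 0], max=7

Answer: .......
.......
.......
.......
..####.
..#....
.##....
.#.....
.##....
.#.....
.#.....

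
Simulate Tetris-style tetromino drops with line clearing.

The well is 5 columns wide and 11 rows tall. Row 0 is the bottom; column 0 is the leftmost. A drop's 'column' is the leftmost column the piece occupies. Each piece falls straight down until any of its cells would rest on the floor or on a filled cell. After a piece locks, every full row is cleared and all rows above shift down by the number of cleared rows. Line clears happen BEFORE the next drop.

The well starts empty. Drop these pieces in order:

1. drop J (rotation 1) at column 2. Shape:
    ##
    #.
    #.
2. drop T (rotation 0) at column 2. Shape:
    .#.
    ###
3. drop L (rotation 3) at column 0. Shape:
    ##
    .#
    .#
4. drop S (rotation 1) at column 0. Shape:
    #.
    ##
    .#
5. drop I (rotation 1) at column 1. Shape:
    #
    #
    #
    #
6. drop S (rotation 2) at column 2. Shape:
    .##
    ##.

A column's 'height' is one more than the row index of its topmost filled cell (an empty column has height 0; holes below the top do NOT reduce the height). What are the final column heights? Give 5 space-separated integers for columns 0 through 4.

Drop 1: J rot1 at col 2 lands with bottom-row=0; cleared 0 line(s) (total 0); column heights now [0 0 3 3 0], max=3
Drop 2: T rot0 at col 2 lands with bottom-row=3; cleared 0 line(s) (total 0); column heights now [0 0 4 5 4], max=5
Drop 3: L rot3 at col 0 lands with bottom-row=0; cleared 0 line(s) (total 0); column heights now [3 3 4 5 4], max=5
Drop 4: S rot1 at col 0 lands with bottom-row=3; cleared 0 line(s) (total 0); column heights now [6 5 4 5 4], max=6
Drop 5: I rot1 at col 1 lands with bottom-row=5; cleared 0 line(s) (total 0); column heights now [6 9 4 5 4], max=9
Drop 6: S rot2 at col 2 lands with bottom-row=5; cleared 0 line(s) (total 0); column heights now [6 9 6 7 7], max=9

Answer: 6 9 6 7 7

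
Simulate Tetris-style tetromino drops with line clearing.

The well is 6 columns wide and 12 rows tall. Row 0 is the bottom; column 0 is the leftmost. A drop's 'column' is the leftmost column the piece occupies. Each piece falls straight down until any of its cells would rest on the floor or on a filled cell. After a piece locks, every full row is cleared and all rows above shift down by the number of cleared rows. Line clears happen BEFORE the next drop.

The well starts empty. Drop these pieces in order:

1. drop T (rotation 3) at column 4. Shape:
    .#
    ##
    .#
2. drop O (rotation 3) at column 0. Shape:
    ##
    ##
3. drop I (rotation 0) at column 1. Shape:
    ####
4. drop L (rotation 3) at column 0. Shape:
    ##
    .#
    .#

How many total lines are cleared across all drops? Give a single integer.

Answer: 0

Derivation:
Drop 1: T rot3 at col 4 lands with bottom-row=0; cleared 0 line(s) (total 0); column heights now [0 0 0 0 2 3], max=3
Drop 2: O rot3 at col 0 lands with bottom-row=0; cleared 0 line(s) (total 0); column heights now [2 2 0 0 2 3], max=3
Drop 3: I rot0 at col 1 lands with bottom-row=2; cleared 0 line(s) (total 0); column heights now [2 3 3 3 3 3], max=3
Drop 4: L rot3 at col 0 lands with bottom-row=3; cleared 0 line(s) (total 0); column heights now [6 6 3 3 3 3], max=6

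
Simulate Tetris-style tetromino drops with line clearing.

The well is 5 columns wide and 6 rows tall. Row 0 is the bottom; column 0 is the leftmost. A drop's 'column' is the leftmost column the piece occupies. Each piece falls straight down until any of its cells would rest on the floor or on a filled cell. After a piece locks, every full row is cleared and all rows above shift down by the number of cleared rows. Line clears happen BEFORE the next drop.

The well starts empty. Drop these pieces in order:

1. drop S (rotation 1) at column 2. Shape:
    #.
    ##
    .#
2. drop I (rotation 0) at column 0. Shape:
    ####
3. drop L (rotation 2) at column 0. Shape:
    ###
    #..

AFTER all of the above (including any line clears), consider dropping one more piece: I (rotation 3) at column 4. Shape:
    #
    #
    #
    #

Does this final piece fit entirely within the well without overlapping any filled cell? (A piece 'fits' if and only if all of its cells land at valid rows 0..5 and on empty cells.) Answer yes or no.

Drop 1: S rot1 at col 2 lands with bottom-row=0; cleared 0 line(s) (total 0); column heights now [0 0 3 2 0], max=3
Drop 2: I rot0 at col 0 lands with bottom-row=3; cleared 0 line(s) (total 0); column heights now [4 4 4 4 0], max=4
Drop 3: L rot2 at col 0 lands with bottom-row=4; cleared 0 line(s) (total 0); column heights now [6 6 6 4 0], max=6
Test piece I rot3 at col 4 (width 1): heights before test = [6 6 6 4 0]; fits = True

Answer: yes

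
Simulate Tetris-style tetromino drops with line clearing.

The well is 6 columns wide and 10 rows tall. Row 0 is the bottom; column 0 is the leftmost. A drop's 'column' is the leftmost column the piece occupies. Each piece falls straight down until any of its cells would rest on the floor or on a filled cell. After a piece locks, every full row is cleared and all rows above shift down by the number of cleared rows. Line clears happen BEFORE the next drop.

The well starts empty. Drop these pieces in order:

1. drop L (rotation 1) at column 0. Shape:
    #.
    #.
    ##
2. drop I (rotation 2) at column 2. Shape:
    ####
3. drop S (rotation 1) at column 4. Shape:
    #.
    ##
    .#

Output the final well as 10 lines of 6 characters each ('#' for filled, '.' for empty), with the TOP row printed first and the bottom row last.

Drop 1: L rot1 at col 0 lands with bottom-row=0; cleared 0 line(s) (total 0); column heights now [3 1 0 0 0 0], max=3
Drop 2: I rot2 at col 2 lands with bottom-row=0; cleared 1 line(s) (total 1); column heights now [2 0 0 0 0 0], max=2
Drop 3: S rot1 at col 4 lands with bottom-row=0; cleared 0 line(s) (total 1); column heights now [2 0 0 0 3 2], max=3

Answer: ......
......
......
......
......
......
......
....#.
#...##
#....#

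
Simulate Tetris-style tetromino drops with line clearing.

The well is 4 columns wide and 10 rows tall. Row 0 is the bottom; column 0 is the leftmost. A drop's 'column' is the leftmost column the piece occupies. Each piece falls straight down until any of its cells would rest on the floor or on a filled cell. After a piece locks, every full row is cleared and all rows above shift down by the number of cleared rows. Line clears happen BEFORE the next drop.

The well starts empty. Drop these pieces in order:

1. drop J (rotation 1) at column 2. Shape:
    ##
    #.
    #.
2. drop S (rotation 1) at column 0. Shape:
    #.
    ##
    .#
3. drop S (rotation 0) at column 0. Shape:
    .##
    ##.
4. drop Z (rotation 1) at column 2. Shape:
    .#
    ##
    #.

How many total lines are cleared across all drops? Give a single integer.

Answer: 0

Derivation:
Drop 1: J rot1 at col 2 lands with bottom-row=0; cleared 0 line(s) (total 0); column heights now [0 0 3 3], max=3
Drop 2: S rot1 at col 0 lands with bottom-row=0; cleared 0 line(s) (total 0); column heights now [3 2 3 3], max=3
Drop 3: S rot0 at col 0 lands with bottom-row=3; cleared 0 line(s) (total 0); column heights now [4 5 5 3], max=5
Drop 4: Z rot1 at col 2 lands with bottom-row=5; cleared 0 line(s) (total 0); column heights now [4 5 7 8], max=8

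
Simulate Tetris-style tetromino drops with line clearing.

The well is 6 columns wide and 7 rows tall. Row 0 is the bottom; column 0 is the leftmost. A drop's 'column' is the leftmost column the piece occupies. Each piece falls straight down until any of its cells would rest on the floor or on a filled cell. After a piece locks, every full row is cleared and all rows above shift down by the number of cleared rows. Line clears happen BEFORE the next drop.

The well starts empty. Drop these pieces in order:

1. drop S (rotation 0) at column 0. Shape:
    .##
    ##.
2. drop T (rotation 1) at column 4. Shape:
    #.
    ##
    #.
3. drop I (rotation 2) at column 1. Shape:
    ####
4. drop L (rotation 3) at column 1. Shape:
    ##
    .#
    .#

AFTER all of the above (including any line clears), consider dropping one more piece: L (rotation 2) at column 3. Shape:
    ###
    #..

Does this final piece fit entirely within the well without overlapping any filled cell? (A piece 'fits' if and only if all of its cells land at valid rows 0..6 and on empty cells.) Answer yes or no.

Answer: yes

Derivation:
Drop 1: S rot0 at col 0 lands with bottom-row=0; cleared 0 line(s) (total 0); column heights now [1 2 2 0 0 0], max=2
Drop 2: T rot1 at col 4 lands with bottom-row=0; cleared 0 line(s) (total 0); column heights now [1 2 2 0 3 2], max=3
Drop 3: I rot2 at col 1 lands with bottom-row=3; cleared 0 line(s) (total 0); column heights now [1 4 4 4 4 2], max=4
Drop 4: L rot3 at col 1 lands with bottom-row=4; cleared 0 line(s) (total 0); column heights now [1 7 7 4 4 2], max=7
Test piece L rot2 at col 3 (width 3): heights before test = [1 7 7 4 4 2]; fits = True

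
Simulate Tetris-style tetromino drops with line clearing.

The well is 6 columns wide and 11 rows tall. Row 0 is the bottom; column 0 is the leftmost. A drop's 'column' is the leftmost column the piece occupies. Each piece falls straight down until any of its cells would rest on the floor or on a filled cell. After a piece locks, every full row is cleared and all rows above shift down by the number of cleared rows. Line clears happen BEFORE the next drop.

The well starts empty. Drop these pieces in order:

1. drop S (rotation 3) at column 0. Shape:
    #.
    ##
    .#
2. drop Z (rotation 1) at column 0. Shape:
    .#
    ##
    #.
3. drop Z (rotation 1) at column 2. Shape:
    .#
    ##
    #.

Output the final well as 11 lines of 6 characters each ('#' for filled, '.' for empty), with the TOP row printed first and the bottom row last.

Drop 1: S rot3 at col 0 lands with bottom-row=0; cleared 0 line(s) (total 0); column heights now [3 2 0 0 0 0], max=3
Drop 2: Z rot1 at col 0 lands with bottom-row=3; cleared 0 line(s) (total 0); column heights now [5 6 0 0 0 0], max=6
Drop 3: Z rot1 at col 2 lands with bottom-row=0; cleared 0 line(s) (total 0); column heights now [5 6 2 3 0 0], max=6

Answer: ......
......
......
......
......
.#....
##....
#.....
#..#..
####..
.##...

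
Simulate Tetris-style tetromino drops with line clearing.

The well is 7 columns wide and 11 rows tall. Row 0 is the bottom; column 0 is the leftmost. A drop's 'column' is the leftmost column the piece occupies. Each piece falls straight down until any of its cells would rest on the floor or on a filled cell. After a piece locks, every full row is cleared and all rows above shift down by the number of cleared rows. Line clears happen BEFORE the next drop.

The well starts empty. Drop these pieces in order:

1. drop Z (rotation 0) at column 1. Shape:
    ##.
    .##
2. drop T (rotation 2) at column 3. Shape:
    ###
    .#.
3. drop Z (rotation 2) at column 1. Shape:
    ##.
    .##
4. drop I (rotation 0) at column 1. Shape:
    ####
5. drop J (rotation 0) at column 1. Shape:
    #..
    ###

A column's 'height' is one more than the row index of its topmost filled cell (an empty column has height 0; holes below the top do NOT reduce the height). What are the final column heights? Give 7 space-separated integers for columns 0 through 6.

Drop 1: Z rot0 at col 1 lands with bottom-row=0; cleared 0 line(s) (total 0); column heights now [0 2 2 1 0 0 0], max=2
Drop 2: T rot2 at col 3 lands with bottom-row=0; cleared 0 line(s) (total 0); column heights now [0 2 2 2 2 2 0], max=2
Drop 3: Z rot2 at col 1 lands with bottom-row=2; cleared 0 line(s) (total 0); column heights now [0 4 4 3 2 2 0], max=4
Drop 4: I rot0 at col 1 lands with bottom-row=4; cleared 0 line(s) (total 0); column heights now [0 5 5 5 5 2 0], max=5
Drop 5: J rot0 at col 1 lands with bottom-row=5; cleared 0 line(s) (total 0); column heights now [0 7 6 6 5 2 0], max=7

Answer: 0 7 6 6 5 2 0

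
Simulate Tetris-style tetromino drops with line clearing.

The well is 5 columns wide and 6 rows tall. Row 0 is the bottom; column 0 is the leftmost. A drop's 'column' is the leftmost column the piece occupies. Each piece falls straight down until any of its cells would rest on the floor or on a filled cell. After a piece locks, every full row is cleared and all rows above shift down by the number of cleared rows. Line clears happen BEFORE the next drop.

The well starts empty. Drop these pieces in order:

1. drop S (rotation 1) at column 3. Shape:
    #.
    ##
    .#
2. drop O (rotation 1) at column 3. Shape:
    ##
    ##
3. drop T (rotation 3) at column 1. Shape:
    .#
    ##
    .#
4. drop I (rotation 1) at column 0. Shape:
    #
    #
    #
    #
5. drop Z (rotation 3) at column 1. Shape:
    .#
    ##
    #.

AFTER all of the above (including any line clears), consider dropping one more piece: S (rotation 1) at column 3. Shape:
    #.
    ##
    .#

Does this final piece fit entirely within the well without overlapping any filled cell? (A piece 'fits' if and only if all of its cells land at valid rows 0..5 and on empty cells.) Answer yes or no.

Answer: yes

Derivation:
Drop 1: S rot1 at col 3 lands with bottom-row=0; cleared 0 line(s) (total 0); column heights now [0 0 0 3 2], max=3
Drop 2: O rot1 at col 3 lands with bottom-row=3; cleared 0 line(s) (total 0); column heights now [0 0 0 5 5], max=5
Drop 3: T rot3 at col 1 lands with bottom-row=0; cleared 0 line(s) (total 0); column heights now [0 2 3 5 5], max=5
Drop 4: I rot1 at col 0 lands with bottom-row=0; cleared 1 line(s) (total 1); column heights now [3 0 2 4 4], max=4
Drop 5: Z rot3 at col 1 lands with bottom-row=1; cleared 1 line(s) (total 2); column heights now [2 2 3 3 3], max=3
Test piece S rot1 at col 3 (width 2): heights before test = [2 2 3 3 3]; fits = True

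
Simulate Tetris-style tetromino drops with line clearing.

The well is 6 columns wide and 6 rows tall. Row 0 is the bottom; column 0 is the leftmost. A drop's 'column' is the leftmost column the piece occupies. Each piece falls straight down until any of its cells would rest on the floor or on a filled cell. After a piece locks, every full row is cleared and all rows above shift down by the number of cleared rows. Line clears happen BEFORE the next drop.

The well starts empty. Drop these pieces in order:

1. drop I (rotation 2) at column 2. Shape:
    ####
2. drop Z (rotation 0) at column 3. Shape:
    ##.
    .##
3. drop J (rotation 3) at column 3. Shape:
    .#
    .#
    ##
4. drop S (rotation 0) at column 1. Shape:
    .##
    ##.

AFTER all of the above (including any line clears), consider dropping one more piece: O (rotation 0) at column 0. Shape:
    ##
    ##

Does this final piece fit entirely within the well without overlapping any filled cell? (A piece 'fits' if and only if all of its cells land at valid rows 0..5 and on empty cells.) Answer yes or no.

Answer: yes

Derivation:
Drop 1: I rot2 at col 2 lands with bottom-row=0; cleared 0 line(s) (total 0); column heights now [0 0 1 1 1 1], max=1
Drop 2: Z rot0 at col 3 lands with bottom-row=1; cleared 0 line(s) (total 0); column heights now [0 0 1 3 3 2], max=3
Drop 3: J rot3 at col 3 lands with bottom-row=3; cleared 0 line(s) (total 0); column heights now [0 0 1 4 6 2], max=6
Drop 4: S rot0 at col 1 lands with bottom-row=3; cleared 0 line(s) (total 0); column heights now [0 4 5 5 6 2], max=6
Test piece O rot0 at col 0 (width 2): heights before test = [0 4 5 5 6 2]; fits = True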